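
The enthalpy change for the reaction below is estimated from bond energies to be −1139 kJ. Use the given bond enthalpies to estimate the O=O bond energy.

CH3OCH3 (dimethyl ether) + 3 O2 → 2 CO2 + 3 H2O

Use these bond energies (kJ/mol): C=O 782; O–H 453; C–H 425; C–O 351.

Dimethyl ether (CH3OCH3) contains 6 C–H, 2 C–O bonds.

D(O=O) ≈ 485 kJ/mol

Let D be the O=O bond energy.
Σ(broken) = 6×425 + 2×351 + 3×D = 3252 + 3D
Σ(formed) = 4×782 + 6×453 = 5846
ΔH = Σ(broken) − Σ(formed) = (3252 + 3D) − (5846) = −2594 + 3D
Setting this equal to −1139 kJ gives 3D = 1455, so D = 485 kJ/mol.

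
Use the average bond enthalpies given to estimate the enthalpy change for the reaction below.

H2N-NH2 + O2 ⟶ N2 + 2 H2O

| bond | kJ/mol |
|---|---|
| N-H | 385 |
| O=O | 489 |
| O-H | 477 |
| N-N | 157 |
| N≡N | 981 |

Bonds broken (reactants):
  N-H: 4 × 385 = 1540
  N-N: 1 × 157 = 157
  O=O: 1 × 489 = 489
  Σ(broken) = 2186 kJ
Bonds formed (products):
  N≡N: 1 × 981 = 981
  O-H: 4 × 477 = 1908
  Σ(formed) = 2889 kJ
ΔH = Σ(broken) − Σ(formed) = 2186 − 2889 = −703 kJ

ΔH ≈ −703 kJ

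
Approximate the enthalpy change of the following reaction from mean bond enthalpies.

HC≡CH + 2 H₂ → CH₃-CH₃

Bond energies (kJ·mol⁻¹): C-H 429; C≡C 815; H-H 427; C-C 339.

ΔH ≈ −386 kJ

Bonds broken (reactants):
  C≡C: 1 × 815 = 815
  C-H: 2 × 429 = 858
  H-H: 2 × 427 = 854
  Σ(broken) = 2527 kJ
Bonds formed (products):
  C-C: 1 × 339 = 339
  C-H: 6 × 429 = 2574
  Σ(formed) = 2913 kJ
ΔH = Σ(broken) − Σ(formed) = 2527 − 2913 = −386 kJ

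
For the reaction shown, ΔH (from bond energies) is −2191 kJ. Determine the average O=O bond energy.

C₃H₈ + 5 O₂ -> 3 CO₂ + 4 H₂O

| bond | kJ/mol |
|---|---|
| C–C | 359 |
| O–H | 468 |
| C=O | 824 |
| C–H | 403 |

D(O=O) ≈ 511 kJ/mol

Let D be the O=O bond energy.
Σ(broken) = 2×359 + 8×403 + 5×D = 3942 + 5D
Σ(formed) = 6×824 + 8×468 = 8688
ΔH = Σ(broken) − Σ(formed) = (3942 + 5D) − (8688) = −4746 + 5D
Setting this equal to −2191 kJ gives 5D = 2555, so D = 511 kJ/mol.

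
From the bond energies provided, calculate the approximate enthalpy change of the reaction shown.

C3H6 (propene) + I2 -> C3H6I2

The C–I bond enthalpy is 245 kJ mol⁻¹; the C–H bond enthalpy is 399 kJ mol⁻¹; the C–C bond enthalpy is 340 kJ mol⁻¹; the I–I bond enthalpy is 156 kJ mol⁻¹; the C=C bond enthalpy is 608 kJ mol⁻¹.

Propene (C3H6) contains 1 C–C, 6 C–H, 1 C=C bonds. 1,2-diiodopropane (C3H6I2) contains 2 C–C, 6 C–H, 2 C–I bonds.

Bonds broken (reactants):
  C–C: 1 × 340 = 340
  C–H: 6 × 399 = 2394
  C=C: 1 × 608 = 608
  I–I: 1 × 156 = 156
  Σ(broken) = 3498 kJ
Bonds formed (products):
  C–C: 2 × 340 = 680
  C–H: 6 × 399 = 2394
  C–I: 2 × 245 = 490
  Σ(formed) = 3564 kJ
ΔH = Σ(broken) − Σ(formed) = 3498 − 3564 = −66 kJ

ΔH ≈ −66 kJ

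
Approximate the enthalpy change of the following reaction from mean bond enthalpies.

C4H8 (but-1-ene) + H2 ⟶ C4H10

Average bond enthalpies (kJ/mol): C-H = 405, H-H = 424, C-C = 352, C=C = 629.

ΔH ≈ −109 kJ

Bonds broken (reactants):
  C-C: 2 × 352 = 704
  C-H: 8 × 405 = 3240
  C=C: 1 × 629 = 629
  H-H: 1 × 424 = 424
  Σ(broken) = 4997 kJ
Bonds formed (products):
  C-C: 3 × 352 = 1056
  C-H: 10 × 405 = 4050
  Σ(formed) = 5106 kJ
ΔH = Σ(broken) − Σ(formed) = 4997 − 5106 = −109 kJ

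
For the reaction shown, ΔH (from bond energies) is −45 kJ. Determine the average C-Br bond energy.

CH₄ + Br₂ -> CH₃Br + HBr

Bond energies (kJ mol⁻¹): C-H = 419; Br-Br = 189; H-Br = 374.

D(C-Br) ≈ 279 kJ/mol

Let D be the C-Br bond energy.
Σ(broken) = 1×189 + 4×419 = 1865
Σ(formed) = 1×D + 3×419 + 1×374 = 1631 + D
ΔH = Σ(broken) − Σ(formed) = (1865) − (1631 + D) = +234 − D
Setting this equal to −45 kJ gives D = 279 kJ/mol.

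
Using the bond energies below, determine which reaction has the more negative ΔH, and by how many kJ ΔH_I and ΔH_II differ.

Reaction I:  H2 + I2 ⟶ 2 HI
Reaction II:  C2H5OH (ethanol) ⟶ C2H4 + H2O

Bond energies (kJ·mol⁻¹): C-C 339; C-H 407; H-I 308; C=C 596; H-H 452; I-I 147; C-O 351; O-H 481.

Reaction I:
  Bonds broken (reactants):
    H-H: 1 × 452 = 452
    I-I: 1 × 147 = 147
    Σ(broken) = 599 kJ
  Bonds formed (products):
    H-I: 2 × 308 = 616
    Σ(formed) = 616 kJ
  ΔH_I = 599 − 616 = −17 kJ
Reaction II:
  Bonds broken (reactants):
    C-C: 1 × 339 = 339
    C-H: 5 × 407 = 2035
    C-O: 1 × 351 = 351
    O-H: 1 × 481 = 481
    Σ(broken) = 3206 kJ
  Bonds formed (products):
    C-H: 4 × 407 = 1628
    C=C: 1 × 596 = 596
    O-H: 2 × 481 = 962
    Σ(formed) = 3186 kJ
  ΔH_II = 3206 − 3186 = +20 kJ
ΔH_I − ΔH_II = −37 kJ, so reaction I has the more negative ΔH; |ΔH_I − ΔH_II| = 37 kJ.

Reaction I, by 37 kJ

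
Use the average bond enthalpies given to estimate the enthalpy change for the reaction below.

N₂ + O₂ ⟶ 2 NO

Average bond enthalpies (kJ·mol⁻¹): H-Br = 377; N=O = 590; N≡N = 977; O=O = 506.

Bonds broken (reactants):
  N≡N: 1 × 977 = 977
  O=O: 1 × 506 = 506
  Σ(broken) = 1483 kJ
Bonds formed (products):
  N=O: 2 × 590 = 1180
  Σ(formed) = 1180 kJ
ΔH = Σ(broken) − Σ(formed) = 1483 − 1180 = +303 kJ

ΔH ≈ +303 kJ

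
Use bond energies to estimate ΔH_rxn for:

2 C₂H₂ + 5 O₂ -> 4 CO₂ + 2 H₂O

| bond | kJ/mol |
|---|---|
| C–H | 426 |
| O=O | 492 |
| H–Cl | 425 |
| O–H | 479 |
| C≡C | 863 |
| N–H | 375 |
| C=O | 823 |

Bonds broken (reactants):
  C≡C: 2 × 863 = 1726
  C–H: 4 × 426 = 1704
  O=O: 5 × 492 = 2460
  Σ(broken) = 5890 kJ
Bonds formed (products):
  C=O: 8 × 823 = 6584
  O–H: 4 × 479 = 1916
  Σ(formed) = 8500 kJ
ΔH = Σ(broken) − Σ(formed) = 5890 − 8500 = −2610 kJ

ΔH ≈ −2610 kJ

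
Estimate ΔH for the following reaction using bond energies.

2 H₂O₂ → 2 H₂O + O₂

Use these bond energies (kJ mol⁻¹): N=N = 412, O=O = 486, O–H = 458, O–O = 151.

ΔH ≈ −184 kJ

Bonds broken (reactants):
  O–H: 4 × 458 = 1832
  O–O: 2 × 151 = 302
  Σ(broken) = 2134 kJ
Bonds formed (products):
  O–H: 4 × 458 = 1832
  O=O: 1 × 486 = 486
  Σ(formed) = 2318 kJ
ΔH = Σ(broken) − Σ(formed) = 2134 − 2318 = −184 kJ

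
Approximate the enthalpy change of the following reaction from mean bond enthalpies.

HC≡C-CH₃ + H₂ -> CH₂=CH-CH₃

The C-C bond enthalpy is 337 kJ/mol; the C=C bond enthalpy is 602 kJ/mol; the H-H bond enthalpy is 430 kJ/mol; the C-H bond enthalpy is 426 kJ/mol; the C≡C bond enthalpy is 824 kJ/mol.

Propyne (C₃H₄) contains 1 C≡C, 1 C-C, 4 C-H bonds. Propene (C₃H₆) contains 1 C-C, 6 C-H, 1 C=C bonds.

ΔH ≈ −200 kJ

Bonds broken (reactants):
  C≡C: 1 × 824 = 824
  C-C: 1 × 337 = 337
  C-H: 4 × 426 = 1704
  H-H: 1 × 430 = 430
  Σ(broken) = 3295 kJ
Bonds formed (products):
  C-C: 1 × 337 = 337
  C-H: 6 × 426 = 2556
  C=C: 1 × 602 = 602
  Σ(formed) = 3495 kJ
ΔH = Σ(broken) − Σ(formed) = 3295 − 3495 = −200 kJ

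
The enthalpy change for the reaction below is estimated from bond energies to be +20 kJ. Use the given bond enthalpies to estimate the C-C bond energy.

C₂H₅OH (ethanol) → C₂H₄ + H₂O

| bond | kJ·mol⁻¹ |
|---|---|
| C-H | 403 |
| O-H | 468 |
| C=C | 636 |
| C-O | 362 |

Let D be the C-C bond energy.
Σ(broken) = 1×D + 5×403 + 1×362 + 1×468 = 2845 + D
Σ(formed) = 4×403 + 1×636 + 2×468 = 3184
ΔH = Σ(broken) − Σ(formed) = (2845 + D) − (3184) = −339 + D
Setting this equal to +20 kJ gives D = 359 kJ/mol.

D(C-C) ≈ 359 kJ/mol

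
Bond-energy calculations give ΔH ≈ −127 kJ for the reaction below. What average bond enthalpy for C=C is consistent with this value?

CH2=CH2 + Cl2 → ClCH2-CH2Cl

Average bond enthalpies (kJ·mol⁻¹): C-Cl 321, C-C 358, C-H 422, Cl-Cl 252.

Let D be the C=C bond energy.
Σ(broken) = 4×422 + 1×D + 1×252 = 1940 + D
Σ(formed) = 1×358 + 2×321 + 4×422 = 2688
ΔH = Σ(broken) − Σ(formed) = (1940 + D) − (2688) = −748 + D
Setting this equal to −127 kJ gives D = 621 kJ/mol.

D(C=C) ≈ 621 kJ/mol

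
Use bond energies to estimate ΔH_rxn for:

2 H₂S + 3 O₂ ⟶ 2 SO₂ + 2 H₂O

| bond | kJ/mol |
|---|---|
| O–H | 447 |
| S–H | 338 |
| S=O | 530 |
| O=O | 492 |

Bonds broken (reactants):
  O=O: 3 × 492 = 1476
  S–H: 4 × 338 = 1352
  Σ(broken) = 2828 kJ
Bonds formed (products):
  O–H: 4 × 447 = 1788
  S=O: 4 × 530 = 2120
  Σ(formed) = 3908 kJ
ΔH = Σ(broken) − Σ(formed) = 2828 − 3908 = −1080 kJ

ΔH ≈ −1080 kJ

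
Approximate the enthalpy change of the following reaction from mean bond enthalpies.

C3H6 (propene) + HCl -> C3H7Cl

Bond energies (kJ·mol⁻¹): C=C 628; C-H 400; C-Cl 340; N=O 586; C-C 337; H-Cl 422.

Bonds broken (reactants):
  C-C: 1 × 337 = 337
  C-H: 6 × 400 = 2400
  C=C: 1 × 628 = 628
  H-Cl: 1 × 422 = 422
  Σ(broken) = 3787 kJ
Bonds formed (products):
  C-C: 2 × 337 = 674
  C-Cl: 1 × 340 = 340
  C-H: 7 × 400 = 2800
  Σ(formed) = 3814 kJ
ΔH = Σ(broken) − Σ(formed) = 3787 − 3814 = −27 kJ

ΔH ≈ −27 kJ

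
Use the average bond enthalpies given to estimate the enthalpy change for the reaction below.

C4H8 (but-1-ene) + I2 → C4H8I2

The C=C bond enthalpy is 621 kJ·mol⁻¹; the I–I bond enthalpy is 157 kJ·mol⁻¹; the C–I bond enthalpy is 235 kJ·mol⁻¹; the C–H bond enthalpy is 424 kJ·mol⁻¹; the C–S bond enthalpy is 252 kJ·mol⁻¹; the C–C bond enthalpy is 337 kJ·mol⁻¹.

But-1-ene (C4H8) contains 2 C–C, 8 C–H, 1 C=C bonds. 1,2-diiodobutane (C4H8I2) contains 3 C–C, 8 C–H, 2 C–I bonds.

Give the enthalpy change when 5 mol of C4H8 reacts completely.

ΔH = −145 kJ

Bonds broken (reactants):
  C–C: 2 × 337 = 674
  C–H: 8 × 424 = 3392
  C=C: 1 × 621 = 621
  I–I: 1 × 157 = 157
  Σ(broken) = 4844 kJ
Bonds formed (products):
  C–C: 3 × 337 = 1011
  C–H: 8 × 424 = 3392
  C–I: 2 × 235 = 470
  Σ(formed) = 4873 kJ
ΔH = Σ(broken) − Σ(formed) = 4844 − 4873 = −29 kJ
For 5× the reaction as written: 5 × (−29) = −145 kJ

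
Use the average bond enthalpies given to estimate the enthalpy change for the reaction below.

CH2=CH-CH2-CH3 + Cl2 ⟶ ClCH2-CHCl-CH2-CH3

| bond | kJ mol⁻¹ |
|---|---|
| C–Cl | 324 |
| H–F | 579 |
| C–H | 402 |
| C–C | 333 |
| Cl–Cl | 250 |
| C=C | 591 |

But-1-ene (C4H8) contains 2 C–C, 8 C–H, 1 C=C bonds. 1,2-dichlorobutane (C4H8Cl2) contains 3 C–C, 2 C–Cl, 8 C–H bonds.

Bonds broken (reactants):
  C–C: 2 × 333 = 666
  C–H: 8 × 402 = 3216
  C=C: 1 × 591 = 591
  Cl–Cl: 1 × 250 = 250
  Σ(broken) = 4723 kJ
Bonds formed (products):
  C–C: 3 × 333 = 999
  C–Cl: 2 × 324 = 648
  C–H: 8 × 402 = 3216
  Σ(formed) = 4863 kJ
ΔH = Σ(broken) − Σ(formed) = 4723 − 4863 = −140 kJ

ΔH ≈ −140 kJ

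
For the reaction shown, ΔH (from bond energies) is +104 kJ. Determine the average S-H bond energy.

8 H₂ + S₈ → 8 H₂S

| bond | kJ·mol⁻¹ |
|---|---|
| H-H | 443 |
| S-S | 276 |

D(S-H) ≈ 353 kJ/mol

Let D be the S-H bond energy.
Σ(broken) = 8×443 + 8×276 = 5752
Σ(formed) = 16×D = 16D
ΔH = Σ(broken) − Σ(formed) = (5752) − (16D) = +5752 − 16D
Setting this equal to +104 kJ gives 16D = 5648, so D = 353 kJ/mol.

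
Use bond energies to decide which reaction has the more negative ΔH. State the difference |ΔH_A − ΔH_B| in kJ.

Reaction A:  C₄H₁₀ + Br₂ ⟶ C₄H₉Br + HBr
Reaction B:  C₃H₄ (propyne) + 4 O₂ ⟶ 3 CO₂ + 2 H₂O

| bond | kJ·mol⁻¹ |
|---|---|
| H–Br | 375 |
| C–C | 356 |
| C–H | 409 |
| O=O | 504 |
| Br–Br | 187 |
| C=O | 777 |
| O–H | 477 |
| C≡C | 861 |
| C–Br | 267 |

Reaction B, by 1655 kJ

Reaction A:
  Bonds broken (reactants):
    Br–Br: 1 × 187 = 187
    C–C: 3 × 356 = 1068
    C–H: 10 × 409 = 4090
    Σ(broken) = 5345 kJ
  Bonds formed (products):
    C–Br: 1 × 267 = 267
    C–C: 3 × 356 = 1068
    C–H: 9 × 409 = 3681
    H–Br: 1 × 375 = 375
    Σ(formed) = 5391 kJ
  ΔH_A = 5345 − 5391 = −46 kJ
Reaction B:
  Bonds broken (reactants):
    C≡C: 1 × 861 = 861
    C–C: 1 × 356 = 356
    C–H: 4 × 409 = 1636
    O=O: 4 × 504 = 2016
    Σ(broken) = 4869 kJ
  Bonds formed (products):
    C=O: 6 × 777 = 4662
    O–H: 4 × 477 = 1908
    Σ(formed) = 6570 kJ
  ΔH_B = 4869 − 6570 = −1701 kJ
ΔH_A − ΔH_B = +1655 kJ, so reaction B has the more negative ΔH; |ΔH_A − ΔH_B| = 1655 kJ.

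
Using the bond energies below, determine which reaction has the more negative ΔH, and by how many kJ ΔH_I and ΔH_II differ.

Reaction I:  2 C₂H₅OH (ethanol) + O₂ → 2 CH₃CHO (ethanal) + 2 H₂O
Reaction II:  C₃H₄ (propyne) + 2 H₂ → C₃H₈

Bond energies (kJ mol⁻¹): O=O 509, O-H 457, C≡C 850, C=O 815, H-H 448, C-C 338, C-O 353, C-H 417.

Reaction I, by 235 kJ

Reaction I:
  Bonds broken (reactants):
    C-C: 2 × 338 = 676
    C-H: 10 × 417 = 4170
    C-O: 2 × 353 = 706
    O-H: 2 × 457 = 914
    O=O: 1 × 509 = 509
    Σ(broken) = 6975 kJ
  Bonds formed (products):
    C-C: 2 × 338 = 676
    C-H: 8 × 417 = 3336
    C=O: 2 × 815 = 1630
    O-H: 4 × 457 = 1828
    Σ(formed) = 7470 kJ
  ΔH_I = 6975 − 7470 = −495 kJ
Reaction II:
  Bonds broken (reactants):
    C≡C: 1 × 850 = 850
    C-C: 1 × 338 = 338
    C-H: 4 × 417 = 1668
    H-H: 2 × 448 = 896
    Σ(broken) = 3752 kJ
  Bonds formed (products):
    C-C: 2 × 338 = 676
    C-H: 8 × 417 = 3336
    Σ(formed) = 4012 kJ
  ΔH_II = 3752 − 4012 = −260 kJ
ΔH_I − ΔH_II = −235 kJ, so reaction I has the more negative ΔH; |ΔH_I − ΔH_II| = 235 kJ.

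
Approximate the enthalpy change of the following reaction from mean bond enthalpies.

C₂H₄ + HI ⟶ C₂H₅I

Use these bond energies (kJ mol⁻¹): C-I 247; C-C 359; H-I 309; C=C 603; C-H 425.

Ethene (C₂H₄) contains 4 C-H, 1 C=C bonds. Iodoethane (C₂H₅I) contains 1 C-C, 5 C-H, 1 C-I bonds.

Bonds broken (reactants):
  C-H: 4 × 425 = 1700
  C=C: 1 × 603 = 603
  H-I: 1 × 309 = 309
  Σ(broken) = 2612 kJ
Bonds formed (products):
  C-C: 1 × 359 = 359
  C-H: 5 × 425 = 2125
  C-I: 1 × 247 = 247
  Σ(formed) = 2731 kJ
ΔH = Σ(broken) − Σ(formed) = 2612 − 2731 = −119 kJ

ΔH ≈ −119 kJ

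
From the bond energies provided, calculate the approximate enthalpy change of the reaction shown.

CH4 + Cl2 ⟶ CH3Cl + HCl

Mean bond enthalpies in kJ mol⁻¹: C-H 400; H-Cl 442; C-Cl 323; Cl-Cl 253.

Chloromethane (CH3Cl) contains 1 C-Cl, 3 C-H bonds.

ΔH ≈ −112 kJ

Bonds broken (reactants):
  C-H: 4 × 400 = 1600
  Cl-Cl: 1 × 253 = 253
  Σ(broken) = 1853 kJ
Bonds formed (products):
  C-Cl: 1 × 323 = 323
  C-H: 3 × 400 = 1200
  H-Cl: 1 × 442 = 442
  Σ(formed) = 1965 kJ
ΔH = Σ(broken) − Σ(formed) = 1853 − 1965 = −112 kJ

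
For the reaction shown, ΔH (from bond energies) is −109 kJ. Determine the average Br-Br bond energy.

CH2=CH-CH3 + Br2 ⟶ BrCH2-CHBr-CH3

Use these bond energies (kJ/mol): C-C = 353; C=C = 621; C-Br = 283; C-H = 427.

Let D be the Br-Br bond energy.
Σ(broken) = 1×D + 1×353 + 6×427 + 1×621 = 3536 + D
Σ(formed) = 2×283 + 2×353 + 6×427 = 3834
ΔH = Σ(broken) − Σ(formed) = (3536 + D) − (3834) = −298 + D
Setting this equal to −109 kJ gives D = 189 kJ/mol.

D(Br-Br) ≈ 189 kJ/mol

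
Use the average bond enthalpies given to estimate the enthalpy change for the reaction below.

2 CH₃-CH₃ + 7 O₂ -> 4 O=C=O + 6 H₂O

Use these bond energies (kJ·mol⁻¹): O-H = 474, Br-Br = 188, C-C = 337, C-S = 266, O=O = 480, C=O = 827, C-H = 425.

Bonds broken (reactants):
  C-C: 2 × 337 = 674
  C-H: 12 × 425 = 5100
  O=O: 7 × 480 = 3360
  Σ(broken) = 9134 kJ
Bonds formed (products):
  C=O: 8 × 827 = 6616
  O-H: 12 × 474 = 5688
  Σ(formed) = 12304 kJ
ΔH = Σ(broken) − Σ(formed) = 9134 − 12304 = −3170 kJ

ΔH ≈ −3170 kJ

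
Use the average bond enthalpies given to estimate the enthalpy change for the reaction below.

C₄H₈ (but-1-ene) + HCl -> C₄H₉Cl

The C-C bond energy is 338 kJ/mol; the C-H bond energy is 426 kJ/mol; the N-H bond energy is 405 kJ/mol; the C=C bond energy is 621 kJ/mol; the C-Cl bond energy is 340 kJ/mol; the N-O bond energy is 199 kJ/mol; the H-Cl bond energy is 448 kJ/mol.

Bonds broken (reactants):
  C-C: 2 × 338 = 676
  C-H: 8 × 426 = 3408
  C=C: 1 × 621 = 621
  H-Cl: 1 × 448 = 448
  Σ(broken) = 5153 kJ
Bonds formed (products):
  C-C: 3 × 338 = 1014
  C-Cl: 1 × 340 = 340
  C-H: 9 × 426 = 3834
  Σ(formed) = 5188 kJ
ΔH = Σ(broken) − Σ(formed) = 5153 − 5188 = −35 kJ

ΔH ≈ −35 kJ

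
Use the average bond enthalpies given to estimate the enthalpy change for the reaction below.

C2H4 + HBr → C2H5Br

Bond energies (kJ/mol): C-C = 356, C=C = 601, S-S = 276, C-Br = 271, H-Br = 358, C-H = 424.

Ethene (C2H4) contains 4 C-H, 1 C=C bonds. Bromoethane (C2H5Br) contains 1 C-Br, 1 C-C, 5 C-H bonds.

ΔH ≈ −92 kJ

Bonds broken (reactants):
  C-H: 4 × 424 = 1696
  C=C: 1 × 601 = 601
  H-Br: 1 × 358 = 358
  Σ(broken) = 2655 kJ
Bonds formed (products):
  C-Br: 1 × 271 = 271
  C-C: 1 × 356 = 356
  C-H: 5 × 424 = 2120
  Σ(formed) = 2747 kJ
ΔH = Σ(broken) − Σ(formed) = 2655 − 2747 = −92 kJ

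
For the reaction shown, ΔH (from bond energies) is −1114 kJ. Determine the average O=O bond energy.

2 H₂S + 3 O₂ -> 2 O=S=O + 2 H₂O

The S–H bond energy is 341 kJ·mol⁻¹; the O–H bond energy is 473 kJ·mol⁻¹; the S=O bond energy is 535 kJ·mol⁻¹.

Let D be the O=O bond energy.
Σ(broken) = 3×D + 4×341 = 1364 + 3D
Σ(formed) = 4×473 + 4×535 = 4032
ΔH = Σ(broken) − Σ(formed) = (1364 + 3D) − (4032) = −2668 + 3D
Setting this equal to −1114 kJ gives 3D = 1554, so D = 518 kJ/mol.

D(O=O) ≈ 518 kJ/mol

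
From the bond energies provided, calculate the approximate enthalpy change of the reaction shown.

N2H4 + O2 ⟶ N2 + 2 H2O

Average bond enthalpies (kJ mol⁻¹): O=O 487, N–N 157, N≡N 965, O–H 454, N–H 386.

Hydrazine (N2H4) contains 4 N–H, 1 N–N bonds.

Bonds broken (reactants):
  N–H: 4 × 386 = 1544
  N–N: 1 × 157 = 157
  O=O: 1 × 487 = 487
  Σ(broken) = 2188 kJ
Bonds formed (products):
  N≡N: 1 × 965 = 965
  O–H: 4 × 454 = 1816
  Σ(formed) = 2781 kJ
ΔH = Σ(broken) − Σ(formed) = 2188 − 2781 = −593 kJ

ΔH ≈ −593 kJ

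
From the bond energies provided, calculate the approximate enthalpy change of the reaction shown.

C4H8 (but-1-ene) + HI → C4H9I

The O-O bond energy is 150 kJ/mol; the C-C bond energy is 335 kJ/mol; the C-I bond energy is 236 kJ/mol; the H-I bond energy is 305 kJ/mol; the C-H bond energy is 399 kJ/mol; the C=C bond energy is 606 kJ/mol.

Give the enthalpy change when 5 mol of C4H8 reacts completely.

Bonds broken (reactants):
  C-C: 2 × 335 = 670
  C-H: 8 × 399 = 3192
  C=C: 1 × 606 = 606
  H-I: 1 × 305 = 305
  Σ(broken) = 4773 kJ
Bonds formed (products):
  C-C: 3 × 335 = 1005
  C-H: 9 × 399 = 3591
  C-I: 1 × 236 = 236
  Σ(formed) = 4832 kJ
ΔH = Σ(broken) − Σ(formed) = 4773 − 4832 = −59 kJ
For 5× the reaction as written: 5 × (−59) = −295 kJ

ΔH = −295 kJ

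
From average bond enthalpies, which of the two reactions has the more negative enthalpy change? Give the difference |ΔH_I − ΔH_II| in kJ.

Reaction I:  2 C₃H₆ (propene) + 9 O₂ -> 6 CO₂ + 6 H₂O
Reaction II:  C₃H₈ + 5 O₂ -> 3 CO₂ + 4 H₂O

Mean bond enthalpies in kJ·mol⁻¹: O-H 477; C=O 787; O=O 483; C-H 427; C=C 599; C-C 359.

Reaction I, by 1792 kJ

Reaction I:
  Bonds broken (reactants):
    C-C: 2 × 359 = 718
    C-H: 12 × 427 = 5124
    C=C: 2 × 599 = 1198
    O=O: 9 × 483 = 4347
    Σ(broken) = 11387 kJ
  Bonds formed (products):
    C=O: 12 × 787 = 9444
    O-H: 12 × 477 = 5724
    Σ(formed) = 15168 kJ
  ΔH_I = 11387 − 15168 = −3781 kJ
Reaction II:
  Bonds broken (reactants):
    C-C: 2 × 359 = 718
    C-H: 8 × 427 = 3416
    O=O: 5 × 483 = 2415
    Σ(broken) = 6549 kJ
  Bonds formed (products):
    C=O: 6 × 787 = 4722
    O-H: 8 × 477 = 3816
    Σ(formed) = 8538 kJ
  ΔH_II = 6549 − 8538 = −1989 kJ
ΔH_I − ΔH_II = −1792 kJ, so reaction I has the more negative ΔH; |ΔH_I − ΔH_II| = 1792 kJ.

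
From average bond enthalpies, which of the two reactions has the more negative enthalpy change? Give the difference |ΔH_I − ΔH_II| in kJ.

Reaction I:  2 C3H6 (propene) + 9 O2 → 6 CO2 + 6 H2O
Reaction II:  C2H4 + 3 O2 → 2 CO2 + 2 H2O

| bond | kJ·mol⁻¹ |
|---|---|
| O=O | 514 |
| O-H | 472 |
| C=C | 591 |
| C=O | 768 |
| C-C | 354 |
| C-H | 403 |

Reaction I, by 2313 kJ

Reaction I:
  Bonds broken (reactants):
    C-C: 2 × 354 = 708
    C-H: 12 × 403 = 4836
    C=C: 2 × 591 = 1182
    O=O: 9 × 514 = 4626
    Σ(broken) = 11352 kJ
  Bonds formed (products):
    C=O: 12 × 768 = 9216
    O-H: 12 × 472 = 5664
    Σ(formed) = 14880 kJ
  ΔH_I = 11352 − 14880 = −3528 kJ
Reaction II:
  Bonds broken (reactants):
    C-H: 4 × 403 = 1612
    C=C: 1 × 591 = 591
    O=O: 3 × 514 = 1542
    Σ(broken) = 3745 kJ
  Bonds formed (products):
    C=O: 4 × 768 = 3072
    O-H: 4 × 472 = 1888
    Σ(formed) = 4960 kJ
  ΔH_II = 3745 − 4960 = −1215 kJ
ΔH_I − ΔH_II = −2313 kJ, so reaction I has the more negative ΔH; |ΔH_I − ΔH_II| = 2313 kJ.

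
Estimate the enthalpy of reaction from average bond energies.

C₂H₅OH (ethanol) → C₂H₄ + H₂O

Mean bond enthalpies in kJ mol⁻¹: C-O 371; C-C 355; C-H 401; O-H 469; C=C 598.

ΔH ≈ +60 kJ

Bonds broken (reactants):
  C-C: 1 × 355 = 355
  C-H: 5 × 401 = 2005
  C-O: 1 × 371 = 371
  O-H: 1 × 469 = 469
  Σ(broken) = 3200 kJ
Bonds formed (products):
  C-H: 4 × 401 = 1604
  C=C: 1 × 598 = 598
  O-H: 2 × 469 = 938
  Σ(formed) = 3140 kJ
ΔH = Σ(broken) − Σ(formed) = 3200 − 3140 = +60 kJ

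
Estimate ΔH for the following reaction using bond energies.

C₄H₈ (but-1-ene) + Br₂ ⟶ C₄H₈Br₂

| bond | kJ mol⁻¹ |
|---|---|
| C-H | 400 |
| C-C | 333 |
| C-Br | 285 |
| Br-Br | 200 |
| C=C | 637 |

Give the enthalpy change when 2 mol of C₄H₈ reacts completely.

Bonds broken (reactants):
  Br-Br: 1 × 200 = 200
  C-C: 2 × 333 = 666
  C-H: 8 × 400 = 3200
  C=C: 1 × 637 = 637
  Σ(broken) = 4703 kJ
Bonds formed (products):
  C-Br: 2 × 285 = 570
  C-C: 3 × 333 = 999
  C-H: 8 × 400 = 3200
  Σ(formed) = 4769 kJ
ΔH = Σ(broken) − Σ(formed) = 4703 − 4769 = −66 kJ
For 2× the reaction as written: 2 × (−66) = −132 kJ

ΔH = −132 kJ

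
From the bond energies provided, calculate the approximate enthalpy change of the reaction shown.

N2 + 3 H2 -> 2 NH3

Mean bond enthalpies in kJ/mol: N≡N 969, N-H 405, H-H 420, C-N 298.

ΔH ≈ −201 kJ

Bonds broken (reactants):
  H-H: 3 × 420 = 1260
  N≡N: 1 × 969 = 969
  Σ(broken) = 2229 kJ
Bonds formed (products):
  N-H: 6 × 405 = 2430
  Σ(formed) = 2430 kJ
ΔH = Σ(broken) − Σ(formed) = 2229 − 2430 = −201 kJ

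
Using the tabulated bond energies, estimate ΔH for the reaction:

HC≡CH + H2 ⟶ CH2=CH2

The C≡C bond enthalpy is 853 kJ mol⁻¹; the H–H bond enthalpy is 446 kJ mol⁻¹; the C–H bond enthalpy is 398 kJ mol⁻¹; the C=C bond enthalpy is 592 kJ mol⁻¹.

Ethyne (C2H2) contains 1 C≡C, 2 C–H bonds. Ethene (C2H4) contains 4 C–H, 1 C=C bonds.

Bonds broken (reactants):
  C≡C: 1 × 853 = 853
  C–H: 2 × 398 = 796
  H–H: 1 × 446 = 446
  Σ(broken) = 2095 kJ
Bonds formed (products):
  C–H: 4 × 398 = 1592
  C=C: 1 × 592 = 592
  Σ(formed) = 2184 kJ
ΔH = Σ(broken) − Σ(formed) = 2095 − 2184 = −89 kJ

ΔH ≈ −89 kJ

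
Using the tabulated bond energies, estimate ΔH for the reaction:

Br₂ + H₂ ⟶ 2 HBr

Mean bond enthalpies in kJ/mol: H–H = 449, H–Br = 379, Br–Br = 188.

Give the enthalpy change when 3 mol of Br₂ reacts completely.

ΔH = −363 kJ

Bonds broken (reactants):
  Br–Br: 1 × 188 = 188
  H–H: 1 × 449 = 449
  Σ(broken) = 637 kJ
Bonds formed (products):
  H–Br: 2 × 379 = 758
  Σ(formed) = 758 kJ
ΔH = Σ(broken) − Σ(formed) = 637 − 758 = −121 kJ
For 3× the reaction as written: 3 × (−121) = −363 kJ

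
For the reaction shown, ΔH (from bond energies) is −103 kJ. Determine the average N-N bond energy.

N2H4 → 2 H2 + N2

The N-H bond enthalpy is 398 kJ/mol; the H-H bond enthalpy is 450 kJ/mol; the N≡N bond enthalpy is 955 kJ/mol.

Let D be the N-N bond energy.
Σ(broken) = 4×398 + 1×D = 1592 + D
Σ(formed) = 2×450 + 1×955 = 1855
ΔH = Σ(broken) − Σ(formed) = (1592 + D) − (1855) = −263 + D
Setting this equal to −103 kJ gives D = 160 kJ/mol.

D(N-N) ≈ 160 kJ/mol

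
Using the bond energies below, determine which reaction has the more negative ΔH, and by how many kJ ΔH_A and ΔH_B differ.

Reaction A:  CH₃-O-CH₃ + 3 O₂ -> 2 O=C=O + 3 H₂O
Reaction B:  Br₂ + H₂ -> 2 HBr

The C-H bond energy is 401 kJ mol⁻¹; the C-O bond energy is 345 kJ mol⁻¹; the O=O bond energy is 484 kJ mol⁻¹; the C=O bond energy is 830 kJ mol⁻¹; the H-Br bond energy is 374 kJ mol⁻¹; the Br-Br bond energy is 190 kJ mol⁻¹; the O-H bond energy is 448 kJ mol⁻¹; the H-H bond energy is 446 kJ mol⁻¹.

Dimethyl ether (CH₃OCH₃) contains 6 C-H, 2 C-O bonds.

Reaction A:
  Bonds broken (reactants):
    C-H: 6 × 401 = 2406
    C-O: 2 × 345 = 690
    O=O: 3 × 484 = 1452
    Σ(broken) = 4548 kJ
  Bonds formed (products):
    C=O: 4 × 830 = 3320
    O-H: 6 × 448 = 2688
    Σ(formed) = 6008 kJ
  ΔH_A = 4548 − 6008 = −1460 kJ
Reaction B:
  Bonds broken (reactants):
    Br-Br: 1 × 190 = 190
    H-H: 1 × 446 = 446
    Σ(broken) = 636 kJ
  Bonds formed (products):
    H-Br: 2 × 374 = 748
    Σ(formed) = 748 kJ
  ΔH_B = 636 − 748 = −112 kJ
ΔH_A − ΔH_B = −1348 kJ, so reaction A has the more negative ΔH; |ΔH_A − ΔH_B| = 1348 kJ.

Reaction A, by 1348 kJ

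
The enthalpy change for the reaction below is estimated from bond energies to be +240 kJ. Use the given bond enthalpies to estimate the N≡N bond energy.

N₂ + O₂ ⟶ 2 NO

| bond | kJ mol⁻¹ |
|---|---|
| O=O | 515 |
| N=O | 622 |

D(N≡N) ≈ 969 kJ/mol

Let D be the N≡N bond energy.
Σ(broken) = 1×D + 1×515 = 515 + D
Σ(formed) = 2×622 = 1244
ΔH = Σ(broken) − Σ(formed) = (515 + D) − (1244) = −729 + D
Setting this equal to +240 kJ gives D = 969 kJ/mol.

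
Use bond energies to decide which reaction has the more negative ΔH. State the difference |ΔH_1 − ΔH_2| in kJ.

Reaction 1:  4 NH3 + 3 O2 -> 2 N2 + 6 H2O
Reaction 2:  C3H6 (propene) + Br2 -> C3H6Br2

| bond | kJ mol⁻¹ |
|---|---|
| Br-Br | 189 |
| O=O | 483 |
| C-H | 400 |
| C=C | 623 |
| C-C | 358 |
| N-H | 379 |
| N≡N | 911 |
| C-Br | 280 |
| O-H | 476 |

Reaction 1:
  Bonds broken (reactants):
    N-H: 12 × 379 = 4548
    O=O: 3 × 483 = 1449
    Σ(broken) = 5997 kJ
  Bonds formed (products):
    N≡N: 2 × 911 = 1822
    O-H: 12 × 476 = 5712
    Σ(formed) = 7534 kJ
  ΔH_1 = 5997 − 7534 = −1537 kJ
Reaction 2:
  Bonds broken (reactants):
    Br-Br: 1 × 189 = 189
    C-C: 1 × 358 = 358
    C-H: 6 × 400 = 2400
    C=C: 1 × 623 = 623
    Σ(broken) = 3570 kJ
  Bonds formed (products):
    C-Br: 2 × 280 = 560
    C-C: 2 × 358 = 716
    C-H: 6 × 400 = 2400
    Σ(formed) = 3676 kJ
  ΔH_2 = 3570 − 3676 = −106 kJ
ΔH_1 − ΔH_2 = −1431 kJ, so reaction 1 has the more negative ΔH; |ΔH_1 − ΔH_2| = 1431 kJ.

Reaction 1, by 1431 kJ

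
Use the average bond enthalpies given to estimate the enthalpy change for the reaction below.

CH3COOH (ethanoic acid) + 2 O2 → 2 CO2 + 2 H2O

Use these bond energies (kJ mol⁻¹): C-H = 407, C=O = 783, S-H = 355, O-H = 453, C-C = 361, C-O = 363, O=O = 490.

ΔH ≈ −783 kJ

Bonds broken (reactants):
  C-C: 1 × 361 = 361
  C-H: 3 × 407 = 1221
  C-O: 1 × 363 = 363
  C=O: 1 × 783 = 783
  O-H: 1 × 453 = 453
  O=O: 2 × 490 = 980
  Σ(broken) = 4161 kJ
Bonds formed (products):
  C=O: 4 × 783 = 3132
  O-H: 4 × 453 = 1812
  Σ(formed) = 4944 kJ
ΔH = Σ(broken) − Σ(formed) = 4161 − 4944 = −783 kJ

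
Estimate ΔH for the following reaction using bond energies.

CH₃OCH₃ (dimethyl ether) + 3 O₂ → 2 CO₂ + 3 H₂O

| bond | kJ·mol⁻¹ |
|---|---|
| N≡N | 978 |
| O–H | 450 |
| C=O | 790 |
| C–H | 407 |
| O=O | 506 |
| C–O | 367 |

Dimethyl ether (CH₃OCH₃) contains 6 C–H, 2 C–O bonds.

ΔH ≈ −1166 kJ

Bonds broken (reactants):
  C–H: 6 × 407 = 2442
  C–O: 2 × 367 = 734
  O=O: 3 × 506 = 1518
  Σ(broken) = 4694 kJ
Bonds formed (products):
  C=O: 4 × 790 = 3160
  O–H: 6 × 450 = 2700
  Σ(formed) = 5860 kJ
ΔH = Σ(broken) − Σ(formed) = 4694 − 5860 = −1166 kJ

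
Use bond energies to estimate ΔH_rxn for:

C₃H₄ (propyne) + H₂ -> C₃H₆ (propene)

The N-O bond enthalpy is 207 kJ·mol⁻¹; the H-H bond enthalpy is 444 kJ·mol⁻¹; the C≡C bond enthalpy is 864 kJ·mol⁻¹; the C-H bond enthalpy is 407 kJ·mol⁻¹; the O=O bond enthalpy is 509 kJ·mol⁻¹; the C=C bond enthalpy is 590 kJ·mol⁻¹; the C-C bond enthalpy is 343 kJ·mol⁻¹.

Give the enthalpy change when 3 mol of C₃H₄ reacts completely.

Bonds broken (reactants):
  C≡C: 1 × 864 = 864
  C-C: 1 × 343 = 343
  C-H: 4 × 407 = 1628
  H-H: 1 × 444 = 444
  Σ(broken) = 3279 kJ
Bonds formed (products):
  C-C: 1 × 343 = 343
  C-H: 6 × 407 = 2442
  C=C: 1 × 590 = 590
  Σ(formed) = 3375 kJ
ΔH = Σ(broken) − Σ(formed) = 3279 − 3375 = −96 kJ
For 3× the reaction as written: 3 × (−96) = −288 kJ

ΔH = −288 kJ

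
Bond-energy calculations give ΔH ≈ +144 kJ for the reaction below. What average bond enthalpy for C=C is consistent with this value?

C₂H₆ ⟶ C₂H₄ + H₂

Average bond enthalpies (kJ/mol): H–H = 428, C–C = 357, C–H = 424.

Let D be the C=C bond energy.
Σ(broken) = 1×357 + 6×424 = 2901
Σ(formed) = 4×424 + 1×D + 1×428 = 2124 + D
ΔH = Σ(broken) − Σ(formed) = (2901) − (2124 + D) = +777 − D
Setting this equal to +144 kJ gives D = 633 kJ/mol.

D(C=C) ≈ 633 kJ/mol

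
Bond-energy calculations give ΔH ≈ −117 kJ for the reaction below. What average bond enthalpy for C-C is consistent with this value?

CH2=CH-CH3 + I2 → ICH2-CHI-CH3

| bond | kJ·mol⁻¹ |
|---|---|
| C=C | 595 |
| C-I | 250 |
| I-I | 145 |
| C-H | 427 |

Let D be the C-C bond energy.
Σ(broken) = 1×D + 6×427 + 1×595 + 1×145 = 3302 + D
Σ(formed) = 2×D + 6×427 + 2×250 = 3062 + 2D
ΔH = Σ(broken) − Σ(formed) = (3302 + D) − (3062 + 2D) = +240 − D
Setting this equal to −117 kJ gives D = 357 kJ/mol.

D(C-C) ≈ 357 kJ/mol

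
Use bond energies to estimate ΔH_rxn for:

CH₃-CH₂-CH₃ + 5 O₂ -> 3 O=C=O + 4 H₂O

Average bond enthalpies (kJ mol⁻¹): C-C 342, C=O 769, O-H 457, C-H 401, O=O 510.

Bonds broken (reactants):
  C-C: 2 × 342 = 684
  C-H: 8 × 401 = 3208
  O=O: 5 × 510 = 2550
  Σ(broken) = 6442 kJ
Bonds formed (products):
  C=O: 6 × 769 = 4614
  O-H: 8 × 457 = 3656
  Σ(formed) = 8270 kJ
ΔH = Σ(broken) − Σ(formed) = 6442 − 8270 = −1828 kJ

ΔH ≈ −1828 kJ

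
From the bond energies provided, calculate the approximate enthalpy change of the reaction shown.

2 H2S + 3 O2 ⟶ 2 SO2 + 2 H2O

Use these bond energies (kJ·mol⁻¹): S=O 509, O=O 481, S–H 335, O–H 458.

Bonds broken (reactants):
  O=O: 3 × 481 = 1443
  S–H: 4 × 335 = 1340
  Σ(broken) = 2783 kJ
Bonds formed (products):
  O–H: 4 × 458 = 1832
  S=O: 4 × 509 = 2036
  Σ(formed) = 3868 kJ
ΔH = Σ(broken) − Σ(formed) = 2783 − 3868 = −1085 kJ

ΔH ≈ −1085 kJ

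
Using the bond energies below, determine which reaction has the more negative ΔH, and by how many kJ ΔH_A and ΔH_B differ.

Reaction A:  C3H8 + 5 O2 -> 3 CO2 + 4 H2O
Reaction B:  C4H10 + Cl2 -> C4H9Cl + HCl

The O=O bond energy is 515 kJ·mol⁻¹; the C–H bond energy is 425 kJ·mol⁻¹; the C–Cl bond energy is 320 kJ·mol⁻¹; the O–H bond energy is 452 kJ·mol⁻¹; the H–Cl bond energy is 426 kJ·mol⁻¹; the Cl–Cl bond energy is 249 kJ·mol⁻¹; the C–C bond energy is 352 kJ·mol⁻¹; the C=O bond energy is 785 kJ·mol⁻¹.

Reaction A, by 1575 kJ

Reaction A:
  Bonds broken (reactants):
    C–C: 2 × 352 = 704
    C–H: 8 × 425 = 3400
    O=O: 5 × 515 = 2575
    Σ(broken) = 6679 kJ
  Bonds formed (products):
    C=O: 6 × 785 = 4710
    O–H: 8 × 452 = 3616
    Σ(formed) = 8326 kJ
  ΔH_A = 6679 − 8326 = −1647 kJ
Reaction B:
  Bonds broken (reactants):
    C–C: 3 × 352 = 1056
    C–H: 10 × 425 = 4250
    Cl–Cl: 1 × 249 = 249
    Σ(broken) = 5555 kJ
  Bonds formed (products):
    C–C: 3 × 352 = 1056
    C–Cl: 1 × 320 = 320
    C–H: 9 × 425 = 3825
    H–Cl: 1 × 426 = 426
    Σ(formed) = 5627 kJ
  ΔH_B = 5555 − 5627 = −72 kJ
ΔH_A − ΔH_B = −1575 kJ, so reaction A has the more negative ΔH; |ΔH_A − ΔH_B| = 1575 kJ.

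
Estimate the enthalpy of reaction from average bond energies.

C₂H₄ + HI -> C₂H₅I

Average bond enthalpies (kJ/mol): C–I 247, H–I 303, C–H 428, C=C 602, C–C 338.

ΔH ≈ −108 kJ

Bonds broken (reactants):
  C–H: 4 × 428 = 1712
  C=C: 1 × 602 = 602
  H–I: 1 × 303 = 303
  Σ(broken) = 2617 kJ
Bonds formed (products):
  C–C: 1 × 338 = 338
  C–H: 5 × 428 = 2140
  C–I: 1 × 247 = 247
  Σ(formed) = 2725 kJ
ΔH = Σ(broken) − Σ(formed) = 2617 − 2725 = −108 kJ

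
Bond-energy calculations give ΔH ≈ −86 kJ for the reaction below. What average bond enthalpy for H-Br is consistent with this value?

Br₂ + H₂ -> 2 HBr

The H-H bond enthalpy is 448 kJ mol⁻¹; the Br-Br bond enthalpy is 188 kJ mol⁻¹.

D(H-Br) ≈ 361 kJ/mol

Let D be the H-Br bond energy.
Σ(broken) = 1×188 + 1×448 = 636
Σ(formed) = 2×D = 2D
ΔH = Σ(broken) − Σ(formed) = (636) − (2D) = +636 − 2D
Setting this equal to −86 kJ gives 2D = 722, so D = 361 kJ/mol.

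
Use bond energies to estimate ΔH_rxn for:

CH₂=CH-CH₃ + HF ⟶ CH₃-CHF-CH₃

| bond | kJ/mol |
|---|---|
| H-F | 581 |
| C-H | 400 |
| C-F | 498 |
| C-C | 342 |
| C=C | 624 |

Bonds broken (reactants):
  C-C: 1 × 342 = 342
  C-H: 6 × 400 = 2400
  C=C: 1 × 624 = 624
  H-F: 1 × 581 = 581
  Σ(broken) = 3947 kJ
Bonds formed (products):
  C-C: 2 × 342 = 684
  C-F: 1 × 498 = 498
  C-H: 7 × 400 = 2800
  Σ(formed) = 3982 kJ
ΔH = Σ(broken) − Σ(formed) = 3947 − 3982 = −35 kJ

ΔH ≈ −35 kJ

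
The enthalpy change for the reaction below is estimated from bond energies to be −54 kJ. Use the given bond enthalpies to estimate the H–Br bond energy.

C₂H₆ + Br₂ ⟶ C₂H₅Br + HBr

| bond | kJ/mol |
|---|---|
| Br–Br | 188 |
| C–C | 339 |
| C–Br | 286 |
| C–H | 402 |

D(H–Br) ≈ 358 kJ/mol

Let D be the H–Br bond energy.
Σ(broken) = 1×188 + 1×339 + 6×402 = 2939
Σ(formed) = 1×286 + 1×339 + 5×402 + 1×D = 2635 + D
ΔH = Σ(broken) − Σ(formed) = (2939) − (2635 + D) = +304 − D
Setting this equal to −54 kJ gives D = 358 kJ/mol.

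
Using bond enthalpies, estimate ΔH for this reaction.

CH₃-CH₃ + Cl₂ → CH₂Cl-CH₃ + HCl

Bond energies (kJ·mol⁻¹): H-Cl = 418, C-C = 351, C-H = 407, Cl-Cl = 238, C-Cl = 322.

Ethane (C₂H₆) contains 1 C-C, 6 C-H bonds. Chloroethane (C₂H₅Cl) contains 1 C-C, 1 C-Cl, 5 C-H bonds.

ΔH ≈ −95 kJ

Bonds broken (reactants):
  C-C: 1 × 351 = 351
  C-H: 6 × 407 = 2442
  Cl-Cl: 1 × 238 = 238
  Σ(broken) = 3031 kJ
Bonds formed (products):
  C-C: 1 × 351 = 351
  C-Cl: 1 × 322 = 322
  C-H: 5 × 407 = 2035
  H-Cl: 1 × 418 = 418
  Σ(formed) = 3126 kJ
ΔH = Σ(broken) − Σ(formed) = 3031 − 3126 = −95 kJ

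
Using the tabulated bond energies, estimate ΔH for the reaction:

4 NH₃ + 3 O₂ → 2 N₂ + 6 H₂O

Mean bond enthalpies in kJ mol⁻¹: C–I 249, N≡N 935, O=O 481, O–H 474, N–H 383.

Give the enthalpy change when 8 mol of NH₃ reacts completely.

ΔH = −3038 kJ

Bonds broken (reactants):
  N–H: 12 × 383 = 4596
  O=O: 3 × 481 = 1443
  Σ(broken) = 6039 kJ
Bonds formed (products):
  N≡N: 2 × 935 = 1870
  O–H: 12 × 474 = 5688
  Σ(formed) = 7558 kJ
ΔH = Σ(broken) − Σ(formed) = 6039 − 7558 = −1519 kJ
For 2× the reaction as written: 2 × (−1519) = −3038 kJ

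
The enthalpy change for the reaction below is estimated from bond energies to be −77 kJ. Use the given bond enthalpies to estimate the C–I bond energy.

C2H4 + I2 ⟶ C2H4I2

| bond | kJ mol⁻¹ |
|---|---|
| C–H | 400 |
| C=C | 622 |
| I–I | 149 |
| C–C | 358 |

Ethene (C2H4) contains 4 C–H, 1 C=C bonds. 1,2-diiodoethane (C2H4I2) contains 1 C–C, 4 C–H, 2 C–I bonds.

Let D be the C–I bond energy.
Σ(broken) = 4×400 + 1×622 + 1×149 = 2371
Σ(formed) = 1×358 + 4×400 + 2×D = 1958 + 2D
ΔH = Σ(broken) − Σ(formed) = (2371) − (1958 + 2D) = +413 − 2D
Setting this equal to −77 kJ gives 2D = 490, so D = 245 kJ/mol.

D(C–I) ≈ 245 kJ/mol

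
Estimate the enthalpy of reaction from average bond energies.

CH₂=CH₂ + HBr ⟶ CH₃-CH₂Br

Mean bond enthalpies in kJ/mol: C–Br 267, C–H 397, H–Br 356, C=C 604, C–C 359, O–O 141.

Bonds broken (reactants):
  C–H: 4 × 397 = 1588
  C=C: 1 × 604 = 604
  H–Br: 1 × 356 = 356
  Σ(broken) = 2548 kJ
Bonds formed (products):
  C–Br: 1 × 267 = 267
  C–C: 1 × 359 = 359
  C–H: 5 × 397 = 1985
  Σ(formed) = 2611 kJ
ΔH = Σ(broken) − Σ(formed) = 2548 − 2611 = −63 kJ

ΔH ≈ −63 kJ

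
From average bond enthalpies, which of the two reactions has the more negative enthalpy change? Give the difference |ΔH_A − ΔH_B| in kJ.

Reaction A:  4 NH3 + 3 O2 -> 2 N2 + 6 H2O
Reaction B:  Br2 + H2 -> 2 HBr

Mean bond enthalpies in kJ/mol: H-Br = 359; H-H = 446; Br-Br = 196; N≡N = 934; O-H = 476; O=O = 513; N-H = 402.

Reaction A:
  Bonds broken (reactants):
    N-H: 12 × 402 = 4824
    O=O: 3 × 513 = 1539
    Σ(broken) = 6363 kJ
  Bonds formed (products):
    N≡N: 2 × 934 = 1868
    O-H: 12 × 476 = 5712
    Σ(formed) = 7580 kJ
  ΔH_A = 6363 − 7580 = −1217 kJ
Reaction B:
  Bonds broken (reactants):
    Br-Br: 1 × 196 = 196
    H-H: 1 × 446 = 446
    Σ(broken) = 642 kJ
  Bonds formed (products):
    H-Br: 2 × 359 = 718
    Σ(formed) = 718 kJ
  ΔH_B = 642 − 718 = −76 kJ
ΔH_A − ΔH_B = −1141 kJ, so reaction A has the more negative ΔH; |ΔH_A − ΔH_B| = 1141 kJ.

Reaction A, by 1141 kJ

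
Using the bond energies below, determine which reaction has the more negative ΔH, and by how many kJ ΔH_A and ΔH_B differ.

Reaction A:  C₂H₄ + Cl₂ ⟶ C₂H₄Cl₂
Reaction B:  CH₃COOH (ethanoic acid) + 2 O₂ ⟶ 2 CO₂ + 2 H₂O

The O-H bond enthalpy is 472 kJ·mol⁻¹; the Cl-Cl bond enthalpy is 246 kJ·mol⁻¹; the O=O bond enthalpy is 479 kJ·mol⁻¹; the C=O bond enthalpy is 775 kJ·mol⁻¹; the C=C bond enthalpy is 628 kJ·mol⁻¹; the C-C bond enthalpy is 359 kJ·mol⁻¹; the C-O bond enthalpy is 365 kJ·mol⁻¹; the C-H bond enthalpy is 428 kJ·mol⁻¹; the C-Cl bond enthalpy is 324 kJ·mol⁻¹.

Reaction A:
  Bonds broken (reactants):
    C-H: 4 × 428 = 1712
    C=C: 1 × 628 = 628
    Cl-Cl: 1 × 246 = 246
    Σ(broken) = 2586 kJ
  Bonds formed (products):
    C-C: 1 × 359 = 359
    C-Cl: 2 × 324 = 648
    C-H: 4 × 428 = 1712
    Σ(formed) = 2719 kJ
  ΔH_A = 2586 − 2719 = −133 kJ
Reaction B:
  Bonds broken (reactants):
    C-C: 1 × 359 = 359
    C-H: 3 × 428 = 1284
    C-O: 1 × 365 = 365
    C=O: 1 × 775 = 775
    O-H: 1 × 472 = 472
    O=O: 2 × 479 = 958
    Σ(broken) = 4213 kJ
  Bonds formed (products):
    C=O: 4 × 775 = 3100
    O-H: 4 × 472 = 1888
    Σ(formed) = 4988 kJ
  ΔH_B = 4213 − 4988 = −775 kJ
ΔH_A − ΔH_B = +642 kJ, so reaction B has the more negative ΔH; |ΔH_A − ΔH_B| = 642 kJ.

Reaction B, by 642 kJ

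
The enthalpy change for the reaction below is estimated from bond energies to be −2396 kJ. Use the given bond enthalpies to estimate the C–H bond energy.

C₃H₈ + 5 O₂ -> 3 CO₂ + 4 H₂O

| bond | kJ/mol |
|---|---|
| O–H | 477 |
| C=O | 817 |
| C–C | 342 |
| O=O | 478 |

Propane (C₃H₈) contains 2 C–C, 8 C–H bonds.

D(C–H) ≈ 406 kJ/mol

Let D be the C–H bond energy.
Σ(broken) = 2×342 + 8×D + 5×478 = 3074 + 8D
Σ(formed) = 6×817 + 8×477 = 8718
ΔH = Σ(broken) − Σ(formed) = (3074 + 8D) − (8718) = −5644 + 8D
Setting this equal to −2396 kJ gives 8D = 3248, so D = 406 kJ/mol.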